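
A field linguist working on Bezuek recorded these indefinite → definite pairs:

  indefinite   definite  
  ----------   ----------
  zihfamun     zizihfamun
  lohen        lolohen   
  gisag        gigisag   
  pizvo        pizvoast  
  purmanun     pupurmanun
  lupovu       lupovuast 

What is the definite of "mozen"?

"mozen" ends in a consonant. The stems ending in a consonant (lohen → lolohen, purmanun → pupurmanun, gisag → gigisag) repeat the first consonant+vowel as a prefix.
The other pattern: stems ending in a vowel add -ast.
So mozen → momozen.

momozen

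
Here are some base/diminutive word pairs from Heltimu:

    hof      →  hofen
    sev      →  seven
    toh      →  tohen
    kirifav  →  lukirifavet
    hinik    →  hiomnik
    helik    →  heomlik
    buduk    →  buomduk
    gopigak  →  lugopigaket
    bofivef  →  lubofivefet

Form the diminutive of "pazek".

buduk and gopigak both end in -k yet inflect differently (buomduk, lugopigaket), so the final letter is not what conditions the rule; the number of vowels is.
"pazek" has 2 vowels. The stems with 2 vowels (buduk → buomduk, helik → heomlik, hinik → hiomnik) insert -om- after the first vowel.
The other patterns: stems with 1 vowel add -en; stems with 3 vowels add lu- … -et around the stem.
So pazek → paomzek.

paomzek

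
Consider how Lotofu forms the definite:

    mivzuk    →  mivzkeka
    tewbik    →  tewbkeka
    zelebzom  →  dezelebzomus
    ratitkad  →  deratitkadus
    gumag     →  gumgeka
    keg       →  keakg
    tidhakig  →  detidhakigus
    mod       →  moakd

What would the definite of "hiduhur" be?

keg and gumag both end in -g yet inflect differently (keakg, gumgeka), so the final letter is not what conditions the rule; the number of vowels is.
"hiduhur" has 3 vowels. The stems with 3 vowels (zelebzom → dezelebzomus, tidhakig → detidhakigus, ratitkad → deratitkadus) add de- … -us around the stem.
The other patterns: stems with 1 vowel insert -ak- after the first vowel; stems with 2 vowels delete the last vowel and add -eka.
So hiduhur → dehiduhurus.

dehiduhurus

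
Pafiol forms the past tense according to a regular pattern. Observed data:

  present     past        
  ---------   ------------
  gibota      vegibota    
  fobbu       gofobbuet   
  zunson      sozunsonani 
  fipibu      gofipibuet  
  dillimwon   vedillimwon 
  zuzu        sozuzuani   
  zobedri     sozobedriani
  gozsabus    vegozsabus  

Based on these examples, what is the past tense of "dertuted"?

fobbu and zuzu both end in -u yet inflect differently (gofobbuet, sozuzuani), so the final letter is not what conditions the rule; the first letter is.
"dertuted" begins with d-. The one such stem in the data (dillimwon → vedillimwon) adds the prefix ve-, so the same rule applies.
So dertuted → vedertuted.

vedertuted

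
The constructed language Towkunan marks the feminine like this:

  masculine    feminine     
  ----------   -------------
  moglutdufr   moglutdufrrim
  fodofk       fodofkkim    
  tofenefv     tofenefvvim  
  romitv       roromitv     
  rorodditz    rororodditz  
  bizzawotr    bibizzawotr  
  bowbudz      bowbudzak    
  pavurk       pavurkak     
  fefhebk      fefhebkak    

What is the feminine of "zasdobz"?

zasdobzak

"zasdobz" has second-to-last letter 'b'. The one such stem in the data (fefhebk → fefhebkak) adds -ak, so the same rule applies.
So zasdobz → zasdobzak.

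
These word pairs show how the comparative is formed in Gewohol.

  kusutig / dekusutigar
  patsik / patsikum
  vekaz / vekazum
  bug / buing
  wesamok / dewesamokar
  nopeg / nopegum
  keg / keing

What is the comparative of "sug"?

"sug" has 1 vowel. The stems with 1 vowel (bug → buing, keg → keing) insert -in- after the first vowel.
The other patterns: stems with 2 vowels add -um; stems with 3 vowels add de- … -ar around the stem.
So sug → suing.

suing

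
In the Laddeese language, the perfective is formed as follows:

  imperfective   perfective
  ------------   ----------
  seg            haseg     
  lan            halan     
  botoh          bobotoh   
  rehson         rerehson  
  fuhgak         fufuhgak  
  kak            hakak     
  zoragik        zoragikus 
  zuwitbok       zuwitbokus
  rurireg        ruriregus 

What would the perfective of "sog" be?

hasog

kak and fuhgak both end in -k yet inflect differently (hakak, fufuhgak), so the final letter is not what conditions the rule; the number of vowels is.
"sog" has 1 vowel. The stems with 1 vowel (lan → halan, kak → hakak, seg → haseg) add the prefix ha-.
The other patterns: stems with 2 vowels repeat the first consonant+vowel as a prefix; stems with 3 vowels add -us.
So sog → hasog.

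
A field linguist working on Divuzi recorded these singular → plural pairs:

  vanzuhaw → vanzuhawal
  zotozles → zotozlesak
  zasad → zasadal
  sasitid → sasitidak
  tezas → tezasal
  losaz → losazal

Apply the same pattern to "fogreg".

zasad and sasitid both end in -d yet inflect differently (zasadal, sasitidak), so the final letter is not what conditions the rule; the last vowel is.
"fogreg" has last vowel 'e'. The one such stem in the data (zotozles → zotozlesak) adds -ak, so the same rule applies.
So fogreg → fogregak.

fogregak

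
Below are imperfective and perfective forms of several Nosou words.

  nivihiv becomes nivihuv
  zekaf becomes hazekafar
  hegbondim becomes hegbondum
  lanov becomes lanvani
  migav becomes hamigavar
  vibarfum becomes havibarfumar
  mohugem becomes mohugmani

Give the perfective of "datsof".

datsfani

nivihiv and migav both end in -v yet inflect differently (nivihuv, hamigavar), so the final letter is not what conditions the rule; the last vowel is.
"datsof" has last vowel 'o'. The one such stem in the data (lanov → lanvani) deletes the last vowel and adds -ani (as does mohugem), so the same rule applies.
So datsof → datsfani.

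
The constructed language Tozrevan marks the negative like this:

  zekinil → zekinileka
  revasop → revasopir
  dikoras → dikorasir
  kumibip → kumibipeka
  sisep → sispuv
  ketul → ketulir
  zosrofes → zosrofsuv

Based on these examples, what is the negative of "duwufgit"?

duwufgiteka

kumibip and sisep both end in -p yet inflect differently (kumibipeka, sispuv), so the final letter is not what conditions the rule; the last vowel is.
"duwufgit" has last vowel 'i'. The stems whose last vowel is 'i' (zekinil → zekinileka, kumibip → kumibipeka) add -eka.
So duwufgit → duwufgiteka.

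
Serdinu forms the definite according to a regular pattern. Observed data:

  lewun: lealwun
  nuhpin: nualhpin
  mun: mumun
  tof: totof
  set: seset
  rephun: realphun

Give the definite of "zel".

zezel

nuhpin and mun both end in -n yet inflect differently (nualhpin, mumun), so the final letter is not what conditions the rule; the number of vowels is.
"zel" has 1 vowel. The stems with 1 vowel (mun → mumun, tof → totof, set → seset) repeat the first consonant+vowel as a prefix.
So zel → zezel.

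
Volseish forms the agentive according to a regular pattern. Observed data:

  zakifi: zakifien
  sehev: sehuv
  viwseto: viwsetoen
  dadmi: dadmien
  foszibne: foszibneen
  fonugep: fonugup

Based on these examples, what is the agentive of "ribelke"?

ribelkeen

fonugep and foszibne both have last vowel 'e' yet inflect differently (fonugup, foszibneen), so the last vowel is not what conditions the rule; whether the stem ends in a vowel or a consonant is.
"ribelke" ends in a vowel. The stems ending in a vowel (dadmi → dadmien, zakifi → zakifien, foszibne → foszibneen) add -en.
The other pattern: stems ending in a consonant change the last vowel to 'u'.
So ribelke → ribelkeen.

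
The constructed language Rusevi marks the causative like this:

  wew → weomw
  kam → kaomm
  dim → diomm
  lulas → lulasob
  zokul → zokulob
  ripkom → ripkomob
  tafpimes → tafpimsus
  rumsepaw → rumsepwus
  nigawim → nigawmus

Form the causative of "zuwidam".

kam and ripkom both end in -m yet inflect differently (kaomm, ripkomob), so the final letter is not what conditions the rule; the number of vowels is.
"zuwidam" has 3 vowels. The stems with 3 vowels (tafpimes → tafpimsus, rumsepaw → rumsepwus, nigawim → nigawmus) delete the last vowel and add -us.
So zuwidam → zuwidmus.

zuwidmus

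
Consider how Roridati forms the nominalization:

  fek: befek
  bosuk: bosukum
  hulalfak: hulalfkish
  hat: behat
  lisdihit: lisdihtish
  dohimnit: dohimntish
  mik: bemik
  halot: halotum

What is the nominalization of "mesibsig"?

mesibsgish

fek and bosuk both end in -k yet inflect differently (befek, bosukum), so the final letter is not what conditions the rule; the number of vowels is.
"mesibsig" has 3 vowels. The stems with 3 vowels (lisdihit → lisdihtish, dohimnit → dohimntish, hulalfak → hulalfkish) delete the last vowel and add -ish.
The other patterns: stems with 1 vowel add the prefix be-; stems with 2 vowels add -um.
So mesibsig → mesibsgish.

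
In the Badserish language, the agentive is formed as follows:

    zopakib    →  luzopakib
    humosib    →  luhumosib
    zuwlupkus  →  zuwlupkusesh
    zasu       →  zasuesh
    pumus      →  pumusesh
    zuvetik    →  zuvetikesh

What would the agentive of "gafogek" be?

zopakib and zuvetik both have last vowel 'i' yet inflect differently (luzopakib, zuvetikesh), so the last vowel is not what conditions the rule; the final letter is.
"gafogek" ends in -k. The one such stem in the data (zuvetik → zuvetikesh) adds -esh, so the same rule applies.
So gafogek → gafogekesh.

gafogekesh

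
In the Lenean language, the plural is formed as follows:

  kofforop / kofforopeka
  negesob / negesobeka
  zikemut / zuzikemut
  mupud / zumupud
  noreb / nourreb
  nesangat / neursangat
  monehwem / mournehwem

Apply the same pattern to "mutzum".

zumutzum

"mutzum" has last vowel 'u'. The stems whose last vowel is 'u' (zikemut → zuzikemut, mupud → zumupud) add the prefix zu-.
So mutzum → zumutzum.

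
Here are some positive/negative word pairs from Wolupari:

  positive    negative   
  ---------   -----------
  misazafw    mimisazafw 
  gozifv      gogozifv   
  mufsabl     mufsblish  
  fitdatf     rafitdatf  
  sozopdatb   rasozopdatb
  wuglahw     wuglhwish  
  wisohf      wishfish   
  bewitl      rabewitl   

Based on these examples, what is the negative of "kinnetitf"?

misazafw and wuglahw both end in -w yet inflect differently (mimisazafw, wuglhwish), so the final letter is not what conditions the rule; the second-to-last letter is.
"kinnetitf" has second-to-last letter 't'. The stems whose second-to-last letter is 't' (sozopdatb → rasozopdatb, bewitl → rabewitl, fitdatf → rafitdatf) add the prefix ra-.
So kinnetitf → rakinnetitf.

rakinnetitf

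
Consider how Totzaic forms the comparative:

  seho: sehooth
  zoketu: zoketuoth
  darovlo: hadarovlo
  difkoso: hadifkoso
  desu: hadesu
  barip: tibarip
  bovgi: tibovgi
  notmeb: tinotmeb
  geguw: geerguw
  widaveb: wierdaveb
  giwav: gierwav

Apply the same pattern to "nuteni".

tinuteni

seho and darovlo both end in -o yet inflect differently (sehooth, hadarovlo), so the final letter is not what conditions the rule; the first letter is.
"nuteni" begins with n-. The one such stem in the data (notmeb → tinotmeb) adds the prefix ti-, so the same rule applies.
So nuteni → tinuteni.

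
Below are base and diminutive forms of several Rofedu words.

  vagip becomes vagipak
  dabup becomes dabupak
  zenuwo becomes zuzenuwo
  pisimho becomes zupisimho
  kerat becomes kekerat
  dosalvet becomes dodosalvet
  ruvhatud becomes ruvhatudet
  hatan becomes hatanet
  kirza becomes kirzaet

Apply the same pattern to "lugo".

dabup and ruvhatud both have last vowel 'u' yet inflect differently (dabupak, ruvhatudet), so the last vowel is not what conditions the rule; the final letter is.
"lugo" ends in -o. The stems ending in -o (zenuwo → zuzenuwo, pisimho → zupisimho) add the prefix zu-.
So lugo → zulugo.

zulugo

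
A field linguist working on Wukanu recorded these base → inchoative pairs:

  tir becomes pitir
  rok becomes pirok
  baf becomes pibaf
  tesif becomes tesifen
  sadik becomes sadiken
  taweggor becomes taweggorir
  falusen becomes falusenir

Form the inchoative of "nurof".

"nurof" has 2 vowels. The stems with 2 vowels (tesif → tesifen, sadik → sadiken) add -en.
The other patterns: stems with 1 vowel add the prefix pi-; stems with 3 vowels add -ir.
So nurof → nurofen.

nurofen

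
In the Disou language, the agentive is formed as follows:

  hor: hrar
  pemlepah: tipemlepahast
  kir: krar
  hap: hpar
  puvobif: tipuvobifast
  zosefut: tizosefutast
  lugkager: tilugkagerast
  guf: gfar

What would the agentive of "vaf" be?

vfar

hor and lugkager both end in -r yet inflect differently (hrar, tilugkagerast), so the final letter is not what conditions the rule; the number of vowels is.
"vaf" has 1 vowel. The stems with 1 vowel (hap → hpar, hor → hrar, guf → gfar) delete the last vowel and add -ar.
The other pattern: stems with 3 vowels add ti- … -ast around the stem.
So vaf → vfar.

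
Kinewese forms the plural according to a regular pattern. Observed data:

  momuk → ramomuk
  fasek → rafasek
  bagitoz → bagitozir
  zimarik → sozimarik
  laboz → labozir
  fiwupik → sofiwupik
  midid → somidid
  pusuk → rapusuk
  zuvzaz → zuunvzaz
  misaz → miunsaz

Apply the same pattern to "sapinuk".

laboz and misaz both end in -z yet inflect differently (labozir, miunsaz), so the final letter is not what conditions the rule; the last vowel is.
"sapinuk" has last vowel 'u'. The stems whose last vowel is 'u' (momuk → ramomuk, pusuk → rapusuk) add the prefix ra-.
So sapinuk → rasapinuk.

rasapinuk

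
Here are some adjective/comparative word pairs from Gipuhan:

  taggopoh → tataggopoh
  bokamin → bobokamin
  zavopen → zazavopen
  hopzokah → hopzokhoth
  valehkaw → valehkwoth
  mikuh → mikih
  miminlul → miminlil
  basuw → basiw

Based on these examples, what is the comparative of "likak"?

"likak" has last vowel 'a'. The stems whose last vowel is 'a' (hopzokah → hopzokhoth, valehkaw → valehkwoth) delete the last vowel and add -oth.
So likak → likkoth.

likkoth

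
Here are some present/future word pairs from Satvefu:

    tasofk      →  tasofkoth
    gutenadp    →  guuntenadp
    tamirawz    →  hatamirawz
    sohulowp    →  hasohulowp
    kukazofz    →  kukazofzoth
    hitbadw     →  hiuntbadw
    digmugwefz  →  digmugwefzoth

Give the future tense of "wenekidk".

kukazofz and tamirawz both end in -z yet inflect differently (kukazofzoth, hatamirawz), so the final letter is not what conditions the rule; the second-to-last letter is.
"wenekidk" has second-to-last letter 'd'. The stems whose second-to-last letter is 'd' (gutenadp → guuntenadp, hitbadw → hiuntbadw) insert -un- after the first vowel.
The other patterns: stems whose second-to-last letter is 'f' add -oth; stems whose second-to-last letter is 'w' add the prefix ha-.
So wenekidk → weunnekidk.

weunnekidk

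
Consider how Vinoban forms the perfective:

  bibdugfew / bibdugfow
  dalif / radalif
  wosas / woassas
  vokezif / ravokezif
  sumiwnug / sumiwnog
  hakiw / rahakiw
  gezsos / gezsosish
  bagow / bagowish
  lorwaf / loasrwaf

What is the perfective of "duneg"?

dunog

bagow and hakiw both end in -w yet inflect differently (bagowish, rahakiw), so the final letter is not what conditions the rule; the last vowel is.
"duneg" has last vowel 'e'. The one such stem in the data (bibdugfew → bibdugfow) changes the last vowel to 'o' (as does sumiwnug), so the same rule applies.
So duneg → dunog.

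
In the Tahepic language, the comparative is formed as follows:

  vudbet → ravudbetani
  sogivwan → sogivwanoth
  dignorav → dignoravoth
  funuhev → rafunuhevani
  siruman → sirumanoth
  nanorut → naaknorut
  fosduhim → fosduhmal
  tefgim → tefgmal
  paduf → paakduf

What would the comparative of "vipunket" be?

funuhev and dignorav both end in -v yet inflect differently (rafunuhevani, dignoravoth), so the final letter is not what conditions the rule; the last vowel is.
"vipunket" has last vowel 'e'. The stems whose last vowel is 'e' (funuhev → rafunuhevani, vudbet → ravudbetani) add ra- … -ani around the stem.
The other patterns: stems whose last vowel is 'i' delete the last vowel and add -al; stems whose last vowel is 'a' add -oth; stems whose last vowel is 'u' insert -ak- after the first vowel.
So vipunket → ravipunketani.

ravipunketani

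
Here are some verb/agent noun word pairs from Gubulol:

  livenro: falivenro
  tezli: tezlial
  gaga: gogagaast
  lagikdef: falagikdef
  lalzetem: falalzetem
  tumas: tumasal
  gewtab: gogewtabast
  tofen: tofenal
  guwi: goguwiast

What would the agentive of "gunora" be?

tezli and guwi both end in -i yet inflect differently (tezlial, goguwiast), so the final letter is not what conditions the rule; the first letter is.
"gunora" begins with g-. The stems beginning with g- (guwi → goguwiast, gewtab → gogewtabast, gaga → gogagaast) add go- … -ast around the stem.
The other patterns: stems beginning with l- add the prefix fa-; stems beginning with t- add -al.
So gunora → gogunoraast.

gogunoraast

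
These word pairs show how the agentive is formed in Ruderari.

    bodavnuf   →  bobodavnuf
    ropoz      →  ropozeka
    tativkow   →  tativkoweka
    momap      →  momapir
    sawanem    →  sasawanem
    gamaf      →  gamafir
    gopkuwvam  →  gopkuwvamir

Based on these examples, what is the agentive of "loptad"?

gamaf and bodavnuf both end in -f yet inflect differently (gamafir, bobodavnuf), so the final letter is not what conditions the rule; the last vowel is.
"loptad" has last vowel 'a'. The stems whose last vowel is 'a' (gopkuwvam → gopkuwvamir, momap → momapir, gamaf → gamafir) add -ir.
The other patterns: stems whose last vowel is 'o' add -eka; stems whose last vowel is 'e' or 'u' repeat the first consonant+vowel as a prefix.
So loptad → loptadir.

loptadir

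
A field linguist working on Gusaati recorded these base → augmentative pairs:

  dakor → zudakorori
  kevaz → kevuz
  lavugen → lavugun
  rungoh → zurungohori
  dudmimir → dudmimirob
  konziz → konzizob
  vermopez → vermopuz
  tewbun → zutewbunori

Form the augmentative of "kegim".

kegimob

vermopez and konziz both end in -z yet inflect differently (vermopuz, konzizob), so the final letter is not what conditions the rule; the last vowel is.
"kegim" has last vowel 'i'. The stems whose last vowel is 'i' (konziz → konzizob, dudmimir → dudmimirob) add -ob.
The other patterns: stems whose last vowel is 'a' or 'e' change the last vowel to 'u'; stems whose last vowel is 'o' or 'u' add zu- … -ori around the stem.
So kegim → kegimob.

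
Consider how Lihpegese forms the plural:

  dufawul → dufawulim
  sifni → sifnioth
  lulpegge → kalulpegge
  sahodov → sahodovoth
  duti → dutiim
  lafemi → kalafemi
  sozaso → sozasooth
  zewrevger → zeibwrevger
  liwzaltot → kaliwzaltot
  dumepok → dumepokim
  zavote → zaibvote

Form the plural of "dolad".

doladim

"dolad" begins with d-. The stems beginning with d- (dufawul → dufawulim, dumepok → dumepokim, duti → dutiim) add -im.
The other patterns: stems beginning with s- add -oth; stems beginning with l- add the prefix ka-; stems beginning with z- insert -ib- after the first vowel.
So dolad → doladim.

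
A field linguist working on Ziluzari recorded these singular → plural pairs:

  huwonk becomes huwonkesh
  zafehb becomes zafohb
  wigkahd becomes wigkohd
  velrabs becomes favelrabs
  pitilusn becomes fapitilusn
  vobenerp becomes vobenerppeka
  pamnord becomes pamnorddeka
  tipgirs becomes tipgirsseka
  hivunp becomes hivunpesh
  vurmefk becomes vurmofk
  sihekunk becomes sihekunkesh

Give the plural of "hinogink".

hinoginkesh

vurmefk and sihekunk both end in -k yet inflect differently (vurmofk, sihekunkesh), so the final letter is not what conditions the rule; the second-to-last letter is.
"hinogink" has second-to-last letter 'n'. The stems whose second-to-last letter is 'n' (hivunp → hivunpesh, sihekunk → sihekunkesh, huwonk → huwonkesh) add -esh.
The other patterns: stems whose second-to-last letter is 'f' or 'h' change the last vowel to 'o'; stems whose second-to-last letter is 'r' double the final consonant and add -eka; stems whose second-to-last letter is 'b' or 's' add the prefix fa-.
So hinogink → hinoginkesh.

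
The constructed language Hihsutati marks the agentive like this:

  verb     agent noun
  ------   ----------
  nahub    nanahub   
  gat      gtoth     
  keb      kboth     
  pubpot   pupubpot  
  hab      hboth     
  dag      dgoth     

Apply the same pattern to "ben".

hab and nahub both end in -b yet inflect differently (hboth, nanahub), so the final letter is not what conditions the rule; the number of vowels is.
"ben" has 1 vowel. The stems with 1 vowel (hab → hboth, gat → gtoth, keb → kboth) delete the last vowel and add -oth.
The other pattern: stems with 2 vowels repeat the first consonant+vowel as a prefix.
So ben → bnoth.

bnoth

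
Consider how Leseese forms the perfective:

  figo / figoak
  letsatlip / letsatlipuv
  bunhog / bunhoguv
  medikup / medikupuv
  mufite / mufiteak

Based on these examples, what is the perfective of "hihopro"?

hihoproak

figo and bunhog both have last vowel 'o' yet inflect differently (figoak, bunhoguv), so the last vowel is not what conditions the rule; whether the stem ends in a vowel or a consonant is.
"hihopro" ends in a vowel. The stems ending in a vowel (mufite → mufiteak, figo → figoak) add -ak.
So hihopro → hihoproak.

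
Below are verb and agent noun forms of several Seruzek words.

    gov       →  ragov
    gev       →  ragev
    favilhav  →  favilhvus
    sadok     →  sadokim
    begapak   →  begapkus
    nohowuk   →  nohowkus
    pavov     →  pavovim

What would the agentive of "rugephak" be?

gov and pavov both end in -v yet inflect differently (ragov, pavovim), so the final letter is not what conditions the rule; the number of vowels is.
"rugephak" has 3 vowels. The stems with 3 vowels (nohowuk → nohowkus, begapak → begapkus, favilhav → favilhvus) delete the last vowel and add -us.
The other patterns: stems with 1 vowel add the prefix ra-; stems with 2 vowels add -im.
So rugephak → rugephkus.

rugephkus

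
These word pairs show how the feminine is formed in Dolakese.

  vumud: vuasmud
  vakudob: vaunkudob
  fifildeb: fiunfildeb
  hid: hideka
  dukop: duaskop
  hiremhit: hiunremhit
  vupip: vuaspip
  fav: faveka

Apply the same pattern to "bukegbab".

hid and vumud both end in -d yet inflect differently (hideka, vuasmud), so the final letter is not what conditions the rule; the number of vowels is.
"bukegbab" has 3 vowels. The stems with 3 vowels (vakudob → vaunkudob, hiremhit → hiunremhit, fifildeb → fiunfildeb) insert -un- after the first vowel.
The other patterns: stems with 1 vowel add -eka; stems with 2 vowels insert -as- after the first vowel.
So bukegbab → buunkegbab.

buunkegbab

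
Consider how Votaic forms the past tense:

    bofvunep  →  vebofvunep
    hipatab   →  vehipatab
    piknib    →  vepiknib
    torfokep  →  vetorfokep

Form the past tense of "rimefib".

verimefib

Every pair shown (bofvunep → vebofvunep, hipatab → vehipatab, piknib → vepiknib, …) follows the same rule: add the prefix ve-.
So rimefib → verimefib.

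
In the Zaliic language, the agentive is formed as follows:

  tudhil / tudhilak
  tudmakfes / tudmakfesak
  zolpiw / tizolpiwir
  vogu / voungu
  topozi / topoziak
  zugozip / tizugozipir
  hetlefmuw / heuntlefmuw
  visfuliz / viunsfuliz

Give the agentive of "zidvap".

zolpiw and hetlefmuw both end in -w yet inflect differently (tizolpiwir, heuntlefmuw), so the final letter is not what conditions the rule; the first letter is.
"zidvap" begins with z-. The stems beginning with z- (zolpiw → tizolpiwir, zugozip → tizugozipir) add ti- … -ir around the stem.
So zidvap → tizidvapir.

tizidvapir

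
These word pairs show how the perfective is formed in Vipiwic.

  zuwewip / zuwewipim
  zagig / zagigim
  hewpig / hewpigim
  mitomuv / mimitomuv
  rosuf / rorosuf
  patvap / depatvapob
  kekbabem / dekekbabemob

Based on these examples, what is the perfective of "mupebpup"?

zuwewip and patvap both end in -p yet inflect differently (zuwewipim, depatvapob), so the final letter is not what conditions the rule; the last vowel is.
"mupebpup" has last vowel 'u'. The stems whose last vowel is 'u' (mitomuv → mimitomuv, rosuf → rorosuf) repeat the first consonant+vowel as a prefix.
The other patterns: stems whose last vowel is 'i' add -im; stems whose last vowel is 'a' or 'e' add de- … -ob around the stem.
So mupebpup → mumupebpup.

mumupebpup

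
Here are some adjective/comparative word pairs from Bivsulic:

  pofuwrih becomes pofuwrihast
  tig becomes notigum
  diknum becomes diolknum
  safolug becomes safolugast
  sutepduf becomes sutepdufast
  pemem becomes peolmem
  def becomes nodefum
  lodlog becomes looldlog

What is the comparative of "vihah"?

tig and lodlog both end in -g yet inflect differently (notigum, looldlog), so the final letter is not what conditions the rule; the number of vowels is.
"vihah" has 2 vowels. The stems with 2 vowels (pemem → peolmem, diknum → diolknum, lodlog → looldlog) insert -ol- after the first vowel.
So vihah → violhah.

violhah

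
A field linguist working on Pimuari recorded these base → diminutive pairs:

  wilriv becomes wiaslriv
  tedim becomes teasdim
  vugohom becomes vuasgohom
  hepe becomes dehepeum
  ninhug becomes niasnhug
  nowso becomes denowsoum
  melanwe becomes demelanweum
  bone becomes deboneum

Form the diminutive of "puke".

depukeum

"puke" ends in a vowel. The stems ending in a vowel (melanwe → demelanweum, bone → deboneum, hepe → dehepeum) add de- … -um around the stem.
The other pattern: stems ending in a consonant insert -as- after the first vowel.
So puke → depukeum.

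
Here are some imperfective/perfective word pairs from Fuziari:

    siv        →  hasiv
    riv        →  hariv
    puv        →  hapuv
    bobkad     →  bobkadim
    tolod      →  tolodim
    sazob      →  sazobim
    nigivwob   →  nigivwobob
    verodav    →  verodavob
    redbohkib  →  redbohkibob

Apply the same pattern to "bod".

sazob and nigivwob both end in -b yet inflect differently (sazobim, nigivwobob), so the final letter is not what conditions the rule; the number of vowels is.
"bod" has 1 vowel. The stems with 1 vowel (siv → hasiv, riv → hariv, puv → hapuv) add the prefix ha-.
The other patterns: stems with 2 vowels add -im; stems with 3 vowels add -ob.
So bod → habod.

habod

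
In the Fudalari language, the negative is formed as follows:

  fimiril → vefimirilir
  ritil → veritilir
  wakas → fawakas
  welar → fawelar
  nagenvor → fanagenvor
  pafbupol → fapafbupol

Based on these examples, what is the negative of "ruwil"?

veruwilir

"ruwil" has last vowel 'i'. The stems whose last vowel is 'i' (fimiril → vefimirilir, ritil → veritilir) add ve- … -ir around the stem.
The other pattern: stems whose last vowel is 'a' or 'o' add the prefix fa-.
So ruwil → veruwilir.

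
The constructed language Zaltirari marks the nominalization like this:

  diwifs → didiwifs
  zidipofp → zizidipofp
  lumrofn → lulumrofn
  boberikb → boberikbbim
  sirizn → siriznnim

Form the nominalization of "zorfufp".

lumrofn and sirizn both end in -n yet inflect differently (lulumrofn, siriznnim), so the final letter is not what conditions the rule; the second-to-last letter is.
"zorfufp" has second-to-last letter 'f'. The stems whose second-to-last letter is 'f' (diwifs → didiwifs, zidipofp → zizidipofp, lumrofn → lulumrofn) repeat the first consonant+vowel as a prefix.
So zorfufp → zozorfufp.

zozorfufp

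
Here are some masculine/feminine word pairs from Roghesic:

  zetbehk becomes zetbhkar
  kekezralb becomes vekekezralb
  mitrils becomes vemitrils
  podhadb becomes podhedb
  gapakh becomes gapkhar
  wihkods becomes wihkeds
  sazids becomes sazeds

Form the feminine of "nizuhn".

nizhnar

"nizuhn" has second-to-last letter 'h'. The one such stem in the data (zetbehk → zetbhkar) deletes the last vowel and adds -ar (as does gapakh), so the same rule applies.
So nizuhn → nizhnar.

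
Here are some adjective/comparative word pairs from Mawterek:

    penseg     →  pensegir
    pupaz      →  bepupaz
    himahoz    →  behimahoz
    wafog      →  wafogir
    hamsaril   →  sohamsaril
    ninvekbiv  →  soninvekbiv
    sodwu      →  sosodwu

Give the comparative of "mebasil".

wafog and himahoz both have last vowel 'o' yet inflect differently (wafogir, behimahoz), so the last vowel is not what conditions the rule; the final letter is.
"mebasil" ends in -l. The one such stem in the data (hamsaril → sohamsaril) adds the prefix so-, so the same rule applies.
So mebasil → somebasil.

somebasil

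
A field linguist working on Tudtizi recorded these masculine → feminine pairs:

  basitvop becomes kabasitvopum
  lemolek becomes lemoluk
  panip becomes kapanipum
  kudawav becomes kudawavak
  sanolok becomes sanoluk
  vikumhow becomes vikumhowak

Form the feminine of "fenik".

sanolok and basitvop both have last vowel 'o' yet inflect differently (sanoluk, kabasitvopum), so the last vowel is not what conditions the rule; the final letter is.
"fenik" ends in -k. The stems ending in -k (lemolek → lemoluk, sanolok → sanoluk) change the last vowel to 'u'.
So fenik → fenuk.

fenuk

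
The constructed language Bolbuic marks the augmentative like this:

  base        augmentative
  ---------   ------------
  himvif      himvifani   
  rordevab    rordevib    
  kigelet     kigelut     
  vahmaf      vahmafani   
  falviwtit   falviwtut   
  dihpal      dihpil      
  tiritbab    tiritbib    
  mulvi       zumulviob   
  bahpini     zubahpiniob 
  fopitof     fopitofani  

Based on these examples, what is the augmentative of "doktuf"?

doktufani

"doktuf" ends in -f. The stems ending in -f (fopitof → fopitofani, vahmaf → vahmafani, himvif → himvifani) add -ani.
So doktuf → doktufani.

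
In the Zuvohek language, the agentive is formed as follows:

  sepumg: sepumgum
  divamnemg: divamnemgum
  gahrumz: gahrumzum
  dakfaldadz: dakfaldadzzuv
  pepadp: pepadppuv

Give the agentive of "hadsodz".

hadsodzzuv

gahrumz and dakfaldadz both end in -z yet inflect differently (gahrumzum, dakfaldadzzuv), so the final letter is not what conditions the rule; the second-to-last letter is.
"hadsodz" has second-to-last letter 'd'. The stems whose second-to-last letter is 'd' (dakfaldadz → dakfaldadzzuv, pepadp → pepadppuv) double the final consonant and add -uv.
The other pattern: stems whose second-to-last letter is 'm' add -um.
So hadsodz → hadsodzzuv.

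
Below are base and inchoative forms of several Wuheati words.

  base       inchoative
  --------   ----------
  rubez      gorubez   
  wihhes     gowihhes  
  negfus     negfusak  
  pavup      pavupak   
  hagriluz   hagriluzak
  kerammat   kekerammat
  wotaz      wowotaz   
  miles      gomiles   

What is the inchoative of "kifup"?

"kifup" has last vowel 'u'. The stems whose last vowel is 'u' (hagriluz → hagriluzak, pavup → pavupak, negfus → negfusak) add -ak.
The other patterns: stems whose last vowel is 'e' add the prefix go-; stems whose last vowel is 'a' repeat the first consonant+vowel as a prefix.
So kifup → kifupak.

kifupak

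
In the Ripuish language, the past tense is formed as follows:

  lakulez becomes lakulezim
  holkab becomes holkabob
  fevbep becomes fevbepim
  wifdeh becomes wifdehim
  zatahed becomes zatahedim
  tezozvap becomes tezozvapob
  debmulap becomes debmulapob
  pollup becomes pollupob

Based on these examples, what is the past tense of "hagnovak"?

hagnovakob

"hagnovak" has last vowel 'a'. The stems whose last vowel is 'a' (tezozvap → tezozvapob, debmulap → debmulapob, holkab → holkabob) add -ob.
The other pattern: stems whose last vowel is 'e' add -im.
So hagnovak → hagnovakob.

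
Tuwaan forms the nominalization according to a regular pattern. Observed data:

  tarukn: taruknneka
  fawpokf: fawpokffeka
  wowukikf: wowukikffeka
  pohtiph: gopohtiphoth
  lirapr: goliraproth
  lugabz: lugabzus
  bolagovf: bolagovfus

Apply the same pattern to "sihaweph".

"sihaweph" has second-to-last letter 'p'. The stems whose second-to-last letter is 'p' (pohtiph → gopohtiphoth, lirapr → goliraproth) add go- … -oth around the stem.
The other patterns: stems whose second-to-last letter is 'k' double the final consonant and add -eka; stems whose second-to-last letter is 'b' or 'v' add -us.
So sihaweph → gosihawephoth.

gosihawephoth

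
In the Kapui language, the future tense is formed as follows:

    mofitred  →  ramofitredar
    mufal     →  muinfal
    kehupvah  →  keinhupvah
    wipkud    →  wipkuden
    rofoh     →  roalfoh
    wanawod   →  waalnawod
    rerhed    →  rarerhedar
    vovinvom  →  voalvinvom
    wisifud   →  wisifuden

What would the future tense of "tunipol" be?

tualnipol

mofitred and wipkud both end in -d yet inflect differently (ramofitredar, wipkuden), so the final letter is not what conditions the rule; the last vowel is.
"tunipol" has last vowel 'o'. The stems whose last vowel is 'o' (wanawod → waalnawod, rofoh → roalfoh, vovinvom → voalvinvom) insert -al- after the first vowel.
The other patterns: stems whose last vowel is 'e' add ra- … -ar around the stem; stems whose last vowel is 'u' add -en; stems whose last vowel is 'a' insert -in- after the first vowel.
So tunipol → tualnipol.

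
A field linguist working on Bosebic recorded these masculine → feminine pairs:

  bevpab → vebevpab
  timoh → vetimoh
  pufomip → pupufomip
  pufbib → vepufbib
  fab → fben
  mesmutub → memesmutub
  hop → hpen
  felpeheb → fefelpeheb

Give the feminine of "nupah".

venupah

fab and bevpab both end in -b yet inflect differently (fben, vebevpab), so the final letter is not what conditions the rule; the number of vowels is.
"nupah" has 2 vowels. The stems with 2 vowels (bevpab → vebevpab, pufbib → vepufbib, timoh → vetimoh) add the prefix ve-.
The other patterns: stems with 1 vowel delete the last vowel and add -en; stems with 3 vowels repeat the first consonant+vowel as a prefix.
So nupah → venupah.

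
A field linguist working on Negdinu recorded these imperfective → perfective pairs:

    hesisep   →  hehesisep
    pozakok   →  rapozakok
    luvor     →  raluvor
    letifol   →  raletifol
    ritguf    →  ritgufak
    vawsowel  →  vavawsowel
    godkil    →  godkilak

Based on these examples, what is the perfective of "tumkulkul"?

tumkulkulak

vawsowel and letifol both end in -l yet inflect differently (vavawsowel, raletifol), so the final letter is not what conditions the rule; the last vowel is.
"tumkulkul" has last vowel 'u'. The one such stem in the data (ritguf → ritgufak) adds -ak, so the same rule applies.
So tumkulkul → tumkulkulak.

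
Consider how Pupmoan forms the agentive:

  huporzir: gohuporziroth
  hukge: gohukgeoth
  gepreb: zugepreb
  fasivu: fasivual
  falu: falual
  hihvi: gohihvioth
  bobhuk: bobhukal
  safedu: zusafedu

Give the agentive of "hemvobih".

gohemvobihoth

falu and safedu both end in -u yet inflect differently (falual, zusafedu), so the final letter is not what conditions the rule; the first letter is.
"hemvobih" begins with h-. The stems beginning with h- (hukge → gohukgeoth, huporzir → gohuporziroth, hihvi → gohihvioth) add go- … -oth around the stem.
So hemvobih → gohemvobihoth.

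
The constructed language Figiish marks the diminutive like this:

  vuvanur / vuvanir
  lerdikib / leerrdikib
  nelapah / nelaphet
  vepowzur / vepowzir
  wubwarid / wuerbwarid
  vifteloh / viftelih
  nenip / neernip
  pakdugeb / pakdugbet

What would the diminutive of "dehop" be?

lerdikib and pakdugeb both end in -b yet inflect differently (leerrdikib, pakdugbet), so the final letter is not what conditions the rule; the last vowel is.
"dehop" has last vowel 'o'. The one such stem in the data (vifteloh → viftelih) changes the last vowel to 'i' (as do vepowzur, vuvanur), so the same rule applies.
The other patterns: stems whose last vowel is 'i' insert -er- after the first vowel; stems whose last vowel is 'a' or 'e' delete the last vowel and add -et.
So dehop → dehip.

dehip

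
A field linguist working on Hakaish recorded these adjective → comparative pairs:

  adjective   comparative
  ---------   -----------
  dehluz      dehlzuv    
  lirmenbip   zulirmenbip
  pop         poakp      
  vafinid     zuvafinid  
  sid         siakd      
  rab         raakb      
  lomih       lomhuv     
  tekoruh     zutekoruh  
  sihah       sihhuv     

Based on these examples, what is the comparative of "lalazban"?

zulalazban

"lalazban" has 3 vowels. The stems with 3 vowels (tekoruh → zutekoruh, vafinid → zuvafinid, lirmenbip → zulirmenbip) add the prefix zu-.
So lalazban → zulalazban.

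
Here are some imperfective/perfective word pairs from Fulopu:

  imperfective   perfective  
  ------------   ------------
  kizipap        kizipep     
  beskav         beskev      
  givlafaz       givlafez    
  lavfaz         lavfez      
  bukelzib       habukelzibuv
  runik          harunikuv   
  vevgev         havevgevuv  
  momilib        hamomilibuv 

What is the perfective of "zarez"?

beskav and vevgev both end in -v yet inflect differently (beskev, havevgevuv), so the final letter is not what conditions the rule; the last vowel is.
"zarez" has last vowel 'e'. The one such stem in the data (vevgev → havevgevuv) adds ha- … -uv around the stem, so the same rule applies.
So zarez → hazarezuv.

hazarezuv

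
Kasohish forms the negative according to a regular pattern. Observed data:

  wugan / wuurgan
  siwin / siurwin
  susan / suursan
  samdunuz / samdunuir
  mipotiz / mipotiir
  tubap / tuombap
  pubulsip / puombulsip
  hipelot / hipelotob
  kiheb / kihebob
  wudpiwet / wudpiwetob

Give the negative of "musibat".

siwin and mipotiz both have last vowel 'i' yet inflect differently (siurwin, mipotiir), so the last vowel is not what conditions the rule; the final letter is.
"musibat" ends in -t. The stems ending in -t (hipelot → hipelotob, wudpiwet → wudpiwetob) add -ob.
The other patterns: stems ending in -n insert -ur- after the first vowel; stems ending in -z drop the final letter and add -ir; stems ending in -p insert -om- after the first vowel.
So musibat → musibatob.

musibatob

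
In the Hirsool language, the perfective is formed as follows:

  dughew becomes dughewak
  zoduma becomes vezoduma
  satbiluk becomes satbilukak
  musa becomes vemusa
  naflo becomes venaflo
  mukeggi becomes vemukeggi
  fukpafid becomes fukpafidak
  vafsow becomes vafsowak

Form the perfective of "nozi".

venozi

"nozi" ends in a vowel. The stems ending in a vowel (zoduma → vezoduma, musa → vemusa, naflo → venaflo) add the prefix ve-.
So nozi → venozi.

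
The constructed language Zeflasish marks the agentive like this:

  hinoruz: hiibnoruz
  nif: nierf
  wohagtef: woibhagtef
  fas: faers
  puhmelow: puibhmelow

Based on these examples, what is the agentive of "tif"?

wohagtef and nif both end in -f yet inflect differently (woibhagtef, nierf), so the final letter is not what conditions the rule; the number of vowels is.
"tif" has 1 vowel. The stems with 1 vowel (nif → nierf, fas → faers) insert -er- after the first vowel.
So tif → tierf.

tierf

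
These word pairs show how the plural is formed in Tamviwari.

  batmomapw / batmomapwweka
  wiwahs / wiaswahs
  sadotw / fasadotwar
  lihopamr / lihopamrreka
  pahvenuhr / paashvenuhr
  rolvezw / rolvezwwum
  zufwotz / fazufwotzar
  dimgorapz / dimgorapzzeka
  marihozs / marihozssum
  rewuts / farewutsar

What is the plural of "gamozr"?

"gamozr" has second-to-last letter 'z'. The stems whose second-to-last letter is 'z' (marihozs → marihozssum, rolvezw → rolvezwwum) double the final consonant and add -um.
The other patterns: stems whose second-to-last letter is 't' add fa- … -ar around the stem; stems whose second-to-last letter is 'h' insert -as- after the first vowel; stems whose second-to-last letter is 'm' or 'p' double the final consonant and add -eka.
So gamozr → gamozrrum.

gamozrrum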